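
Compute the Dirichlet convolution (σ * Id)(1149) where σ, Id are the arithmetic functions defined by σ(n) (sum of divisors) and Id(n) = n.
(σ * Id)(1149) = 5369

Divisors of 1149: [1, 3, 383, 1149]. For each d | 1149:
  d = 1: σ(1) · Id(1149/1) = 1 · 1149 = 1149
  d = 3: σ(3) · Id(1149/3) = 4 · 383 = 1532
  d = 383: σ(383) · Id(1149/383) = 384 · 3 = 1152
  d = 1149: σ(1149) · Id(1149/1149) = 1536 · 1 = 1536
Summing: (σ * Id)(1149) = 1149 + 1532 + 1152 + 1536 = 5369.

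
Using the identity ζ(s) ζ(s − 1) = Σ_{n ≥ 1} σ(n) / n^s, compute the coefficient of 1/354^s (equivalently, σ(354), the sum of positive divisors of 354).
σ(354) = 720

In the product (Σ m^0/m^s)(Σ k / k^s) = Σ (Σ_{d | n} d) / n^s, the coefficient of 1/n^s is σ(n) = Σ_{d | n} d. For n = 354, divisors are [1, 2, 3, 6, 59, 118, 177, 354]; summing: σ(354) = 720.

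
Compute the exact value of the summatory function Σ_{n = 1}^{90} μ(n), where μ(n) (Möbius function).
Σ_{n ≤ 90} μ(n) = -2

Compute μ(n) for each 1 ≤ n ≤ 90: μ(1) = 1, μ(2) = -1, μ(3) = -1, μ(4) = 0, μ(5) = -1, μ(6) = 1, μ(7) = -1, μ(8) = 0, μ(9) = 0, μ(10) = 1, μ(11) = -1, μ(12) = 0, μ(13) = -1, μ(14) = 1, μ(15) = 1, μ(16) = 0, μ(17) = -1, μ(18) = 0, μ(19) = -1, μ(20) = 0, μ(21) = 1, μ(22) = 1, μ(23) = -1, μ(24) = 0, μ(25) = 0, μ(26) = 1, μ(27) = 0, μ(28) = 0, μ(29) = -1, μ(30) = -1, μ(31) = -1, μ(32) = 0, μ(33) = 1, μ(34) = 1, μ(35) = 1, μ(36) = 0, μ(37) = -1, μ(38) = 1, μ(39) = 1, μ(40) = 0, μ(41) = -1, μ(42) = -1, μ(43) = -1, μ(44) = 0, μ(45) = 0, μ(46) = 1, μ(47) = -1, μ(48) = 0, μ(49) = 0, μ(50) = 0, μ(51) = 1, μ(52) = 0, μ(53) = -1, μ(54) = 0, μ(55) = 1, μ(56) = 0, μ(57) = 1, μ(58) = 1, μ(59) = -1, μ(60) = 0, μ(61) = -1, μ(62) = 1, μ(63) = 0, μ(64) = 0, μ(65) = 1, μ(66) = -1, μ(67) = -1, μ(68) = 0, μ(69) = 1, μ(70) = -1, μ(71) = -1, μ(72) = 0, μ(73) = -1, μ(74) = 1, μ(75) = 0, μ(76) = 0, μ(77) = 1, μ(78) = -1, μ(79) = -1, μ(80) = 0, μ(81) = 0, μ(82) = 1, μ(83) = -1, μ(84) = 0, μ(85) = 1, μ(86) = 1, μ(87) = 1, μ(88) = 0, μ(89) = -1, μ(90) = 0. Summing all 90 values: -2. (Mertens function M(x) = Σ_{n ≤ x} μ(n); on average M(x) should be small (PNT ⟺ M(x) = o(x)).)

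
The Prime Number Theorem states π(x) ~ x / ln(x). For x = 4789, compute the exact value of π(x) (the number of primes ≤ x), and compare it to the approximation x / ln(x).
π(4789) = 644;  x/ln(x) ≈ 565.14;  relative error ≈ 12.25%.

Directly count primes up to 4789: π(4789) = 644. The PNT approximation gives 4789/ln(4789) ≈ 4789/8.47408 ≈ 565.14. Relative error (π(x) − x/ln(x)) / π(x) ≈ 12.25%; the approximation is known to undercount slightly (Li(x) is a better estimate).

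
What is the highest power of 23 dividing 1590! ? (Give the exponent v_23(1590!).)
v_23(1590!) = 72

Legendre's formula: v_p(n!) = Σ_{k ≥ 1} ⌊n / p^k⌋. For p = 23, n = 1590, the terms are:
  ⌊1590/23^1⌋ = ⌊1590/23⌋ = 69
  ⌊1590/23^2⌋ = ⌊1590/529⌋ = 3
(the next term ⌊1590/23^3⌋ = 0, terminating the sum). Summing: v_23(1590!) = 69 + 3 = 72.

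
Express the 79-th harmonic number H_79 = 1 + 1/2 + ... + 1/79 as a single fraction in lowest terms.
H_79 = 4868007055309996043055960217131137/982844219842241906412811281988800

Direct summation: H_79 = 1 + 1/2 + ... + 1/79. The least common denominator is lcm(1, ..., 79) = 32433859254793982911622772305630400; over this denominator the numerator is 32433859254793982911622772305630400 + 16216929627396991455811386152815200 + 10811286418264660970540924101876800 + 8108464813698495727905693076407600 + 6486771850958796582324554461126080 + 5405643209132330485270462050938400 + 4633408464970568987374681757947200 + 4054232406849247863952846538203800 + 3603762139421553656846974700625600 + 3243385925479398291162277230563040 + 2948532659526725719238433845966400 + 2702821604566165242635231025469200 + 2494912250368767916278674792740800 + 2316704232485284493687340878973600 + 2162257283652932194108184820375360 + 2027116203424623931976423269101900 + 1907874073811410759507221900331200 + 1801881069710776828423487350312800 + 1707045223936525416401198542401600 + 1621692962739699145581138615281520 + 1544469488323522995791560585982400 + 1474266329763362859619216922983200 + 1410167793686694909200990100244800 + 1351410802283082621317615512734600 + 1297354370191759316464910892225216 + 1247456125184383958139337396370400 + 1201254046473851218948991566875200 + 1158352116242642246843670439486800 + 1118408939820482169366302493297600 + 1081128641826466097054092410187680 + 1046253524348192997149121687278400 + 1013558101712311965988211634550950 + 982844219842241906412811281988800 + 953937036905705379753610950165600 + 926681692994113797474936351589440 + 900940534855388414211743675156400 + 876590790670107646260074927179200 + 853522611968262708200599271200800 + 831637416789589305426224930913600 + 810846481369849572790569307640760 + 791069737921804461259092007454400 + 772234744161761497895780292991200 + 754275796623115881665645867572800 + 737133164881681429809608461491600 + 720752427884310731369394940125120 + 705083896843347454600495050122400 + 690082111804127295991973878843200 + 675705401141541310658807756367300 + 661915494995795569624954536849600 + 648677185095879658232455446112608 + 635958024603803586502407300110400 + 623728062592191979069668698185200 + 611959608581018545502316458596800 + 600627023236925609474495783437600 + 589706531905345143847686769193280 + 579176058121321123421835219743400 + 569015074645508472133732847467200 + 559204469910241084683151246648800 + 549726428047355642569877496705600 + 540564320913233048527046205093840 + 531702610734327588715127414846400 + 523126762174096498574560843639200 + 514823162774507665263853528660800 + 506779050856155982994105817275475 + 498982450073753583255734958548160 + 491422109921120953206405640994400 + 484087451564089297188399586651200 + 476968518452852689876805475082800 + 470055931228898303066996700081600 + 463340846497056898737468175794720 + 456814919081605393121447497262400 + 450470267427694207105871837578200 + 444299441846492916597572223364800 + 438295395335053823130037463589600 + 432451456730586438821636964075072 + 426761305984131354100299635600400 + 421218951360960817034061977995200 + 415818708394794652713112465456800 + 410555180440430163438262940577600 = 160644232825229869420846687165327521, so H_79 = 160644232825229869420846687165327521/32433859254793982911622772305630400; reducing by gcd(160644232825229869420846687165327521, 32433859254793982911622772305630400) = 33 gives 4868007055309996043055960217131137/982844219842241906412811281988800 ≈ 4.95298. (The PNT-adjacent estimate ln(79) + γ ≈ 4.94666 matches within O(1/n).)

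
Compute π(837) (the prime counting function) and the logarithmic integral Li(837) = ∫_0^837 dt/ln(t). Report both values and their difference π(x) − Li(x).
π(837) = 145;  Li(837) ≈ 153.71;  π(x) − Li(x) ≈ -8.71.

Direct count of primes ≤ 837 gives π(837) = 145. Numerical evaluation of the logarithmic integral gives Li(837) ≈ 153.71. The difference π(x) − Li(x) ≈ -8.71 is typically negative for small/moderate x (Li(x) overestimates), though Littlewood's theorem shows this sign changes infinitely often.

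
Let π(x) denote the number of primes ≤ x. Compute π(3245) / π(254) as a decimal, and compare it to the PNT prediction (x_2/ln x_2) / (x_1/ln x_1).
π(3245)/π(254) = 457/54 ≈ 8.4630;  PNT prediction ≈ 8.7500.

π(254) = 54 and π(3245) = 457, so π(3245)/π(254) ≈ 8.4630. The PNT-predicted ratio is (3245/ln(3245)) / (254/ln(254)) ≈ 8.7500. The two agree to within a few percent, as expected.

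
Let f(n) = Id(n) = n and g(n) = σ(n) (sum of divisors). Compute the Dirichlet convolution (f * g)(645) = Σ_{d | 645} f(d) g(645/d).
(Id * σ)(645) = 6699

Divisors of 645: [1, 3, 5, 15, 43, 129, 215, 645]. For each d | 645:
  d = 1: Id(1) · σ(645/1) = 1 · 1056 = 1056
  d = 3: Id(3) · σ(645/3) = 3 · 264 = 792
  d = 5: Id(5) · σ(645/5) = 5 · 176 = 880
  d = 15: Id(15) · σ(645/15) = 15 · 44 = 660
  d = 43: Id(43) · σ(645/43) = 43 · 24 = 1032
  d = 129: Id(129) · σ(645/129) = 129 · 6 = 774
  d = 215: Id(215) · σ(645/215) = 215 · 4 = 860
  d = 645: Id(645) · σ(645/645) = 645 · 1 = 645
Summing: (Id * σ)(645) = 1056 + 792 + 880 + 660 + 1032 + 774 + 860 + 645 = 6699.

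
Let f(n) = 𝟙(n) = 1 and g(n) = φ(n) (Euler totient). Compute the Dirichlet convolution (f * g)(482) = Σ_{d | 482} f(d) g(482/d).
(𝟙 * φ)(482) = 482

Divisors of 482: [1, 2, 241, 482]. For each d | 482:
  d = 1: 𝟙(1) · φ(482/1) = 1 · 240 = 240
  d = 2: 𝟙(2) · φ(482/2) = 1 · 240 = 240
  d = 241: 𝟙(241) · φ(482/241) = 1 · 1 = 1
  d = 482: 𝟙(482) · φ(482/482) = 1 · 1 = 1
Summing: (𝟙 * φ)(482) = 240 + 240 + 1 + 1 = 482.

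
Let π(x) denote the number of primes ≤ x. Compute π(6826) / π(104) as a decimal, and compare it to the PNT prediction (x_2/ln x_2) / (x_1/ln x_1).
π(6826)/π(104) = 877/27 ≈ 32.4815;  PNT prediction ≈ 34.5283.

π(104) = 27 and π(6826) = 877, so π(6826)/π(104) ≈ 32.4815. The PNT-predicted ratio is (6826/ln(6826)) / (104/ln(104)) ≈ 34.5283. The two agree to within a few percent, as expected.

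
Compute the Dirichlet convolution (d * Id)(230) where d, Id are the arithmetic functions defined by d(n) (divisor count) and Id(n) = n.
(d * Id)(230) = 700

Divisors of 230: [1, 2, 5, 10, 23, 46, 115, 230]. For each d | 230:
  d = 1: d(1) · Id(230/1) = 1 · 230 = 230
  d = 2: d(2) · Id(230/2) = 2 · 115 = 230
  d = 5: d(5) · Id(230/5) = 2 · 46 = 92
  d = 10: d(10) · Id(230/10) = 4 · 23 = 92
  d = 23: d(23) · Id(230/23) = 2 · 10 = 20
  d = 46: d(46) · Id(230/46) = 4 · 5 = 20
  d = 115: d(115) · Id(230/115) = 4 · 2 = 8
  d = 230: d(230) · Id(230/230) = 8 · 1 = 8
Summing: (d * Id)(230) = 230 + 230 + 92 + 92 + 20 + 20 + 8 + 8 = 700.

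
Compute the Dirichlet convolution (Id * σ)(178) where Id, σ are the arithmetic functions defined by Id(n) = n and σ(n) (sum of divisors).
(Id * σ)(178) = 895

Divisors of 178: [1, 2, 89, 178]. For each d | 178:
  d = 1: Id(1) · σ(178/1) = 1 · 270 = 270
  d = 2: Id(2) · σ(178/2) = 2 · 90 = 180
  d = 89: Id(89) · σ(178/89) = 89 · 3 = 267
  d = 178: Id(178) · σ(178/178) = 178 · 1 = 178
Summing: (Id * σ)(178) = 270 + 180 + 267 + 178 = 895.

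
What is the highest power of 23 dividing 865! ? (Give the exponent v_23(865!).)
v_23(865!) = 38

Legendre's formula: v_p(n!) = Σ_{k ≥ 1} ⌊n / p^k⌋. For p = 23, n = 865, the terms are:
  ⌊865/23^1⌋ = ⌊865/23⌋ = 37
  ⌊865/23^2⌋ = ⌊865/529⌋ = 1
(the next term ⌊865/23^3⌋ = 0, terminating the sum). Summing: v_23(865!) = 37 + 1 = 38.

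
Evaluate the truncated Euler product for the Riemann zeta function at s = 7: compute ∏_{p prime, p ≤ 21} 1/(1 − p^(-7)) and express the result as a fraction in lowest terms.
∏ = 155826023762586560111512988551201501037015625/154535761885293084095586902270463356349603488

The primes p ≤ 21 are [2, 3, 5, 7, 11, 13, 17, 19]. For each prime, (1 − 1/p^7)^(-1) = p^7 / (p^7 − 1). The product is (1 − 1/2^7)^(-1), (1 − 1/3^7)^(-1), (1 − 1/5^7)^(-1), (1 − 1/7^7)^(-1), (1 − 1/11^7)^(-1), (1 − 1/13^7)^(-1), (1 − 1/17^7)^(-1), (1 − 1/19^7)^(-1) = ∏ p^7 / (p^7 − 1) = 155826023762586560111512988551201501037015625/154535761885293084095586902270463356349603488.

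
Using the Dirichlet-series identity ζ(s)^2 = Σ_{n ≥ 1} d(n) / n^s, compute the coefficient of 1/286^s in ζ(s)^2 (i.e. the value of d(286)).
d(286) = 8

ζ(s)^2 = (Σ 1/m^s)(Σ 1/k^s). The coefficient of 1/n^s in the product is the number of ordered pairs (m, k) with mk = n, which equals d(n). For n = 286, divisors are [1, 2, 11, 13, 22, 26, 143, 286], so d(286) = 8.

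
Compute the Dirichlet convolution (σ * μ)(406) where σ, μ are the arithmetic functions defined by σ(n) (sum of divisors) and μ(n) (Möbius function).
(σ * μ)(406) = 406

Divisors of 406: [1, 2, 7, 14, 29, 58, 203, 406]. For each d | 406:
  d = 1: σ(1) · μ(406/1) = 1 · -1 = -1
  d = 2: σ(2) · μ(406/2) = 3 · 1 = 3
  d = 7: σ(7) · μ(406/7) = 8 · 1 = 8
  d = 14: σ(14) · μ(406/14) = 24 · -1 = -24
  d = 29: σ(29) · μ(406/29) = 30 · 1 = 30
  d = 58: σ(58) · μ(406/58) = 90 · -1 = -90
  d = 203: σ(203) · μ(406/203) = 240 · -1 = -240
  d = 406: σ(406) · μ(406/406) = 720 · 1 = 720
Summing: (σ * μ)(406) = -1 + 3 + 8 + -24 + 30 + -90 + -240 + 720 = 406.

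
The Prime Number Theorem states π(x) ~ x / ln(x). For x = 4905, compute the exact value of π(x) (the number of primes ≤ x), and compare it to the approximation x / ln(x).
π(4905) = 655;  x/ln(x) ≈ 577.19;  relative error ≈ 11.88%.

Directly count primes up to 4905: π(4905) = 655. The PNT approximation gives 4905/ln(4905) ≈ 4905/8.49801 ≈ 577.19. Relative error (π(x) − x/ln(x)) / π(x) ≈ 11.88%; the approximation is known to undercount slightly (Li(x) is a better estimate).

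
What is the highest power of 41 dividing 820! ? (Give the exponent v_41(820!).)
v_41(820!) = 20

Legendre's formula: v_p(n!) = Σ_{k ≥ 1} ⌊n / p^k⌋. For p = 41, n = 820, the terms are:
  ⌊820/41^1⌋ = ⌊820/41⌋ = 20
(the next term ⌊820/41^2⌋ = 0, terminating the sum). Summing: v_41(820!) = 20 = 20.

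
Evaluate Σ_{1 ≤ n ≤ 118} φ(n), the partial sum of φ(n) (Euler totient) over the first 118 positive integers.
Σ_{n ≤ 118} φ(n) = 4258

Compute φ(n) for each 1 ≤ n ≤ 118: φ(1) = 1, φ(2) = 1, φ(3) = 2, φ(4) = 2, φ(5) = 4, φ(6) = 2, φ(7) = 6, φ(8) = 4, φ(9) = 6, φ(10) = 4, φ(11) = 10, φ(12) = 4, φ(13) = 12, φ(14) = 6, φ(15) = 8, φ(16) = 8, φ(17) = 16, φ(18) = 6, φ(19) = 18, φ(20) = 8, φ(21) = 12, φ(22) = 10, φ(23) = 22, φ(24) = 8, φ(25) = 20, φ(26) = 12, φ(27) = 18, φ(28) = 12, φ(29) = 28, φ(30) = 8, φ(31) = 30, φ(32) = 16, φ(33) = 20, φ(34) = 16, φ(35) = 24, φ(36) = 12, φ(37) = 36, φ(38) = 18, φ(39) = 24, φ(40) = 16, φ(41) = 40, φ(42) = 12, φ(43) = 42, φ(44) = 20, φ(45) = 24, φ(46) = 22, φ(47) = 46, φ(48) = 16, φ(49) = 42, φ(50) = 20, φ(51) = 32, φ(52) = 24, φ(53) = 52, φ(54) = 18, φ(55) = 40, φ(56) = 24, φ(57) = 36, φ(58) = 28, φ(59) = 58, φ(60) = 16, φ(61) = 60, φ(62) = 30, φ(63) = 36, φ(64) = 32, φ(65) = 48, φ(66) = 20, φ(67) = 66, φ(68) = 32, φ(69) = 44, φ(70) = 24, φ(71) = 70, φ(72) = 24, φ(73) = 72, φ(74) = 36, φ(75) = 40, φ(76) = 36, φ(77) = 60, φ(78) = 24, φ(79) = 78, φ(80) = 32, φ(81) = 54, φ(82) = 40, φ(83) = 82, φ(84) = 24, φ(85) = 64, φ(86) = 42, φ(87) = 56, φ(88) = 40, φ(89) = 88, φ(90) = 24, φ(91) = 72, φ(92) = 44, φ(93) = 60, φ(94) = 46, φ(95) = 72, φ(96) = 32, φ(97) = 96, φ(98) = 42, φ(99) = 60, φ(100) = 40, φ(101) = 100, φ(102) = 32, φ(103) = 102, φ(104) = 48, φ(105) = 48, φ(106) = 52, φ(107) = 106, φ(108) = 36, φ(109) = 108, φ(110) = 40, φ(111) = 72, φ(112) = 48, φ(113) = 112, φ(114) = 36, φ(115) = 88, φ(116) = 56, φ(117) = 72, φ(118) = 58. Summing all 118 values: 4258. (Average order: Σ_{n ≤ x} φ(n) ~ (3/π²) x². For x = 118, (3/π²)·118² ≈ 4232.39.)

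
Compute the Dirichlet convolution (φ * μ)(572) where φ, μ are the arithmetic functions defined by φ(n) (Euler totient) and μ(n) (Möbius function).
(φ * μ)(572) = 99

Divisors of 572: [1, 2, 4, 11, 13, 22, 26, 44, 52, 143, 286, 572]. For each d | 572:
  d = 1: φ(1) · μ(572/1) = 1 · 0 = 0
  d = 2: φ(2) · μ(572/2) = 1 · -1 = -1
  d = 4: φ(4) · μ(572/4) = 2 · 1 = 2
  d = 11: φ(11) · μ(572/11) = 10 · 0 = 0
  d = 13: φ(13) · μ(572/13) = 12 · 0 = 0
  d = 22: φ(22) · μ(572/22) = 10 · 1 = 10
  d = 26: φ(26) · μ(572/26) = 12 · 1 = 12
  d = 44: φ(44) · μ(572/44) = 20 · -1 = -20
  d = 52: φ(52) · μ(572/52) = 24 · -1 = -24
  d = 143: φ(143) · μ(572/143) = 120 · 0 = 0
  d = 286: φ(286) · μ(572/286) = 120 · -1 = -120
  d = 572: φ(572) · μ(572/572) = 240 · 1 = 240
Summing: (φ * μ)(572) = 0 + -1 + 2 + 0 + 0 + 10 + 12 + -20 + -24 + 0 + -120 + 240 = 99.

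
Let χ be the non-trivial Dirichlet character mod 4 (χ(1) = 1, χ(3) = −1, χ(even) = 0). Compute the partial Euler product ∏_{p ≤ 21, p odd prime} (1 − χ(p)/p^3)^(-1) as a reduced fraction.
∏ = 2463517706231725/2542314678779904

The odd primes p ≤ 21 are [3, 5, 7, 11, 13, 17, 19]. For each, χ(p) = 1 if p ≡ 1 mod 4, χ(p) = −1 if p ≡ 3 mod 4. Taking (1 − χ(p)/p^3)^(-1) = p^3/(p^3 − χ(p)): (1 − (-1)/3^3)^(-1) · (1 − (1)/5^3)^(-1) · (1 − (-1)/7^3)^(-1) · (1 − (-1)/11^3)^(-1) · (1 − (1)/13^3)^(-1) · (1 − (1)/17^3)^(-1) · (1 − (-1)/19^3)^(-1) = 2463517706231725/2542314678779904.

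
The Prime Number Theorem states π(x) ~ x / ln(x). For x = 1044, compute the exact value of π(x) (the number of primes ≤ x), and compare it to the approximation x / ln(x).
π(1044) = 175;  x/ln(x) ≈ 150.20;  relative error ≈ 14.17%.

Directly count primes up to 1044: π(1044) = 175. The PNT approximation gives 1044/ln(1044) ≈ 1044/6.95081 ≈ 150.20. Relative error (π(x) − x/ln(x)) / π(x) ≈ 14.17%; the approximation is known to undercount slightly (Li(x) is a better estimate).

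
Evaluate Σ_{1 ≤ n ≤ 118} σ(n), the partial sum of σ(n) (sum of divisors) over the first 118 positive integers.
Σ_{n ≤ 118} σ(n) = 11469

Compute σ(n) for each 1 ≤ n ≤ 118: σ(1) = 1, σ(2) = 3, σ(3) = 4, σ(4) = 7, σ(5) = 6, σ(6) = 12, σ(7) = 8, σ(8) = 15, σ(9) = 13, σ(10) = 18, σ(11) = 12, σ(12) = 28, σ(13) = 14, σ(14) = 24, σ(15) = 24, σ(16) = 31, σ(17) = 18, σ(18) = 39, σ(19) = 20, σ(20) = 42, σ(21) = 32, σ(22) = 36, σ(23) = 24, σ(24) = 60, σ(25) = 31, σ(26) = 42, σ(27) = 40, σ(28) = 56, σ(29) = 30, σ(30) = 72, σ(31) = 32, σ(32) = 63, σ(33) = 48, σ(34) = 54, σ(35) = 48, σ(36) = 91, σ(37) = 38, σ(38) = 60, σ(39) = 56, σ(40) = 90, σ(41) = 42, σ(42) = 96, σ(43) = 44, σ(44) = 84, σ(45) = 78, σ(46) = 72, σ(47) = 48, σ(48) = 124, σ(49) = 57, σ(50) = 93, σ(51) = 72, σ(52) = 98, σ(53) = 54, σ(54) = 120, σ(55) = 72, σ(56) = 120, σ(57) = 80, σ(58) = 90, σ(59) = 60, σ(60) = 168, σ(61) = 62, σ(62) = 96, σ(63) = 104, σ(64) = 127, σ(65) = 84, σ(66) = 144, σ(67) = 68, σ(68) = 126, σ(69) = 96, σ(70) = 144, σ(71) = 72, σ(72) = 195, σ(73) = 74, σ(74) = 114, σ(75) = 124, σ(76) = 140, σ(77) = 96, σ(78) = 168, σ(79) = 80, σ(80) = 186, σ(81) = 121, σ(82) = 126, σ(83) = 84, σ(84) = 224, σ(85) = 108, σ(86) = 132, σ(87) = 120, σ(88) = 180, σ(89) = 90, σ(90) = 234, σ(91) = 112, σ(92) = 168, σ(93) = 128, σ(94) = 144, σ(95) = 120, σ(96) = 252, σ(97) = 98, σ(98) = 171, σ(99) = 156, σ(100) = 217, σ(101) = 102, σ(102) = 216, σ(103) = 104, σ(104) = 210, σ(105) = 192, σ(106) = 162, σ(107) = 108, σ(108) = 280, σ(109) = 110, σ(110) = 216, σ(111) = 152, σ(112) = 248, σ(113) = 114, σ(114) = 240, σ(115) = 144, σ(116) = 210, σ(117) = 182, σ(118) = 180. Summing all 118 values: 11469. (Average order: Σ_{n ≤ x} σ(n) ~ (π²/12) x². For x = 118, (π²/12)·118² ≈ 11452.03.)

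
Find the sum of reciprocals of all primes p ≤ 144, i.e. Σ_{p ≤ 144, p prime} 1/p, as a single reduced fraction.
Σ 1/p = 18825509850919239131453102166593625244431364344421618363/10014646650599190067509233131649940057366334653200433090

π(144) = 34, so the primes ≤ 144 are [2, 3, 5, 7, 11, 13, 17, 19, 23, 29, 31, 37, 41, 43, 47, 53, 59, 61, 67, 71, 73, 79, 83, 89, 97, 101, 103, 107, 109, 113, 127, 131, 137, 139]. Summing 1/p over these primes: 18825509850919239131453102166593625244431364344421618363/10014646650599190067509233131649940057366334653200433090 ≈ 1.8798. Mertens estimate ln ln(144) + 0.2615 ≈ 1.8649.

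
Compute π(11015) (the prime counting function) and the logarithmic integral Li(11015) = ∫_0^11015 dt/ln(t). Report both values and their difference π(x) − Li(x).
π(11015) = 1336;  Li(11015) ≈ 1355.76;  π(x) − Li(x) ≈ -19.76.

Direct count of primes ≤ 11015 gives π(11015) = 1336. Numerical evaluation of the logarithmic integral gives Li(11015) ≈ 1355.76. The difference π(x) − Li(x) ≈ -19.76 is typically negative for small/moderate x (Li(x) overestimates), though Littlewood's theorem shows this sign changes infinitely often.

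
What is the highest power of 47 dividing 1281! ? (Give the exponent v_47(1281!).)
v_47(1281!) = 27

Legendre's formula: v_p(n!) = Σ_{k ≥ 1} ⌊n / p^k⌋. For p = 47, n = 1281, the terms are:
  ⌊1281/47^1⌋ = ⌊1281/47⌋ = 27
(the next term ⌊1281/47^2⌋ = 0, terminating the sum). Summing: v_47(1281!) = 27 = 27.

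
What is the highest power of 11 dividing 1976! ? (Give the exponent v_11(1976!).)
v_11(1976!) = 196

Legendre's formula: v_p(n!) = Σ_{k ≥ 1} ⌊n / p^k⌋. For p = 11, n = 1976, the terms are:
  ⌊1976/11^1⌋ = ⌊1976/11⌋ = 179
  ⌊1976/11^2⌋ = ⌊1976/121⌋ = 16
  ⌊1976/11^3⌋ = ⌊1976/1331⌋ = 1
(the next term ⌊1976/11^4⌋ = 0, terminating the sum). Summing: v_11(1976!) = 179 + 16 + 1 = 196.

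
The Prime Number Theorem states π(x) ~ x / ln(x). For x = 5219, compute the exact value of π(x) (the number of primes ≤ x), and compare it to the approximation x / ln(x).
π(5219) = 693;  x/ln(x) ≈ 609.69;  relative error ≈ 12.02%.

Directly count primes up to 5219: π(5219) = 693. The PNT approximation gives 5219/ln(5219) ≈ 5219/8.56006 ≈ 609.69. Relative error (π(x) − x/ln(x)) / π(x) ≈ 12.02%; the approximation is known to undercount slightly (Li(x) is a better estimate).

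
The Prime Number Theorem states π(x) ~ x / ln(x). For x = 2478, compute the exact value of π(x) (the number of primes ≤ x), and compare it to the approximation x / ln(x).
π(2478) = 367;  x/ln(x) ≈ 317.07;  relative error ≈ 13.60%.

Directly count primes up to 2478: π(2478) = 367. The PNT approximation gives 2478/ln(2478) ≈ 2478/7.81521 ≈ 317.07. Relative error (π(x) − x/ln(x)) / π(x) ≈ 13.60%; the approximation is known to undercount slightly (Li(x) is a better estimate).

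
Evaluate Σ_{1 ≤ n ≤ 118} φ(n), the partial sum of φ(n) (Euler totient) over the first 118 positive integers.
Σ_{n ≤ 118} φ(n) = 4258

Compute φ(n) for each 1 ≤ n ≤ 118: φ(1) = 1, φ(2) = 1, φ(3) = 2, φ(4) = 2, φ(5) = 4, φ(6) = 2, φ(7) = 6, φ(8) = 4, φ(9) = 6, φ(10) = 4, φ(11) = 10, φ(12) = 4, φ(13) = 12, φ(14) = 6, φ(15) = 8, φ(16) = 8, φ(17) = 16, φ(18) = 6, φ(19) = 18, φ(20) = 8, φ(21) = 12, φ(22) = 10, φ(23) = 22, φ(24) = 8, φ(25) = 20, φ(26) = 12, φ(27) = 18, φ(28) = 12, φ(29) = 28, φ(30) = 8, φ(31) = 30, φ(32) = 16, φ(33) = 20, φ(34) = 16, φ(35) = 24, φ(36) = 12, φ(37) = 36, φ(38) = 18, φ(39) = 24, φ(40) = 16, φ(41) = 40, φ(42) = 12, φ(43) = 42, φ(44) = 20, φ(45) = 24, φ(46) = 22, φ(47) = 46, φ(48) = 16, φ(49) = 42, φ(50) = 20, φ(51) = 32, φ(52) = 24, φ(53) = 52, φ(54) = 18, φ(55) = 40, φ(56) = 24, φ(57) = 36, φ(58) = 28, φ(59) = 58, φ(60) = 16, φ(61) = 60, φ(62) = 30, φ(63) = 36, φ(64) = 32, φ(65) = 48, φ(66) = 20, φ(67) = 66, φ(68) = 32, φ(69) = 44, φ(70) = 24, φ(71) = 70, φ(72) = 24, φ(73) = 72, φ(74) = 36, φ(75) = 40, φ(76) = 36, φ(77) = 60, φ(78) = 24, φ(79) = 78, φ(80) = 32, φ(81) = 54, φ(82) = 40, φ(83) = 82, φ(84) = 24, φ(85) = 64, φ(86) = 42, φ(87) = 56, φ(88) = 40, φ(89) = 88, φ(90) = 24, φ(91) = 72, φ(92) = 44, φ(93) = 60, φ(94) = 46, φ(95) = 72, φ(96) = 32, φ(97) = 96, φ(98) = 42, φ(99) = 60, φ(100) = 40, φ(101) = 100, φ(102) = 32, φ(103) = 102, φ(104) = 48, φ(105) = 48, φ(106) = 52, φ(107) = 106, φ(108) = 36, φ(109) = 108, φ(110) = 40, φ(111) = 72, φ(112) = 48, φ(113) = 112, φ(114) = 36, φ(115) = 88, φ(116) = 56, φ(117) = 72, φ(118) = 58. Summing all 118 values: 4258. (Average order: Σ_{n ≤ x} φ(n) ~ (3/π²) x². For x = 118, (3/π²)·118² ≈ 4232.39.)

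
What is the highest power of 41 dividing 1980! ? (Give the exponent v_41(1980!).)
v_41(1980!) = 49

Legendre's formula: v_p(n!) = Σ_{k ≥ 1} ⌊n / p^k⌋. For p = 41, n = 1980, the terms are:
  ⌊1980/41^1⌋ = ⌊1980/41⌋ = 48
  ⌊1980/41^2⌋ = ⌊1980/1681⌋ = 1
(the next term ⌊1980/41^3⌋ = 0, terminating the sum). Summing: v_41(1980!) = 48 + 1 = 49.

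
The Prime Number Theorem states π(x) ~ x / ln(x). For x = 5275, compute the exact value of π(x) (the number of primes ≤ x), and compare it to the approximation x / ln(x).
π(5275) = 699;  x/ln(x) ≈ 615.47;  relative error ≈ 11.95%.

Directly count primes up to 5275: π(5275) = 699. The PNT approximation gives 5275/ln(5275) ≈ 5275/8.57073 ≈ 615.47. Relative error (π(x) − x/ln(x)) / π(x) ≈ 11.95%; the approximation is known to undercount slightly (Li(x) is a better estimate).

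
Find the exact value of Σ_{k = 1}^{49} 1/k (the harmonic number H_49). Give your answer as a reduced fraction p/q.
H_49 = 13881256687139135026631/3099044504245996706400

Direct summation: H_49 = 1 + 1/2 + ... + 1/49. The least common denominator is lcm(1, ..., 49) = 3099044504245996706400; over this denominator the numerator is 3099044504245996706400 + 1549522252122998353200 + 1033014834748665568800 + 774761126061499176600 + 619808900849199341280 + 516507417374332784400 + 442720643463713815200 + 387380563030749588300 + 344338278249555189600 + 309904450424599670640 + 281731318567817882400 + 258253708687166392200 + 238388038788153592800 + 221360321731856907600 + 206602966949733113760 + 193690281515374794150 + 182296735543882159200 + 172169139124777594800 + 163107605486631405600 + 154952225212299835320 + 147573547821237938400 + 140865659283908941200 + 134741065401999856800 + 129126854343583196100 + 123961780169839868256 + 119194019394076796400 + 114779426083185063200 + 110680160865928453800 + 106863603594689541600 + 103301483474866556880 + 99969177556322474400 + 96845140757687397075 + 93910439522605960800 + 91148367771941079600 + 88544128692742763040 + 86084569562388797400 + 83757959574216127200 + 81553802743315702800 + 79462679596051197600 + 77476112606149917660 + 75586451323073090400 + 73786773910618969200 + 72070802424325504800 + 70432829641954470600 + 68867655649911037920 + 67370532700999928400 + 65937117111616951200 + 64563427171791598050 + 63245806209101973600 = 13881256687139135026631, so H_49 = 13881256687139135026631/3099044504245996706400 (already in lowest terms) ≈ 4.47921. (The PNT-adjacent estimate ln(49) + γ ≈ 4.46904 matches within O(1/n).)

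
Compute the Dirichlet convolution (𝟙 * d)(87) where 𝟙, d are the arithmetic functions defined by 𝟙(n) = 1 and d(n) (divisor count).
(𝟙 * d)(87) = 9

Divisors of 87: [1, 3, 29, 87]. For each d | 87:
  d = 1: 𝟙(1) · d(87/1) = 1 · 4 = 4
  d = 3: 𝟙(3) · d(87/3) = 1 · 2 = 2
  d = 29: 𝟙(29) · d(87/29) = 1 · 2 = 2
  d = 87: 𝟙(87) · d(87/87) = 1 · 1 = 1
Summing: (𝟙 * d)(87) = 4 + 2 + 2 + 1 = 9.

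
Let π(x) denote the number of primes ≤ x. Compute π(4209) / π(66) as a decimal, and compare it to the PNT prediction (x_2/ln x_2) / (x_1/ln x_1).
π(4209)/π(66) = 575/18 ≈ 31.9444;  PNT prediction ≈ 32.0175.

π(66) = 18 and π(4209) = 575, so π(4209)/π(66) ≈ 31.9444. The PNT-predicted ratio is (4209/ln(4209)) / (66/ln(66)) ≈ 32.0175. The two agree to within a few percent, as expected.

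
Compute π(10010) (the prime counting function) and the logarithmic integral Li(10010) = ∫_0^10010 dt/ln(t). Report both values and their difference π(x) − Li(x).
π(10010) = 1231;  Li(10010) ≈ 1247.22;  π(x) − Li(x) ≈ -16.22.

Direct count of primes ≤ 10010 gives π(10010) = 1231. Numerical evaluation of the logarithmic integral gives Li(10010) ≈ 1247.22. The difference π(x) − Li(x) ≈ -16.22 is typically negative for small/moderate x (Li(x) overestimates), though Littlewood's theorem shows this sign changes infinitely often.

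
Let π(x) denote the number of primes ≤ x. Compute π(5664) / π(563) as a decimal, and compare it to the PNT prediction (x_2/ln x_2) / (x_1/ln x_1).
π(5664)/π(563) = 746/103 ≈ 7.2427;  PNT prediction ≈ 7.3728.

π(563) = 103 and π(5664) = 746, so π(5664)/π(563) ≈ 7.2427. The PNT-predicted ratio is (5664/ln(5664)) / (563/ln(563)) ≈ 7.3728. The two agree to within a few percent, as expected.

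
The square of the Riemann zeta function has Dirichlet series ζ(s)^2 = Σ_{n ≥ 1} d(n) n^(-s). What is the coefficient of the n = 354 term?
d(354) = 8

ζ(s)^2 = (Σ 1/m^s)(Σ 1/k^s). The coefficient of 1/n^s in the product is the number of ordered pairs (m, k) with mk = n, which equals d(n). For n = 354, divisors are [1, 2, 3, 6, 59, 118, 177, 354], so d(354) = 8.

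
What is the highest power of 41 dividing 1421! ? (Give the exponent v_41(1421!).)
v_41(1421!) = 34

Legendre's formula: v_p(n!) = Σ_{k ≥ 1} ⌊n / p^k⌋. For p = 41, n = 1421, the terms are:
  ⌊1421/41^1⌋ = ⌊1421/41⌋ = 34
(the next term ⌊1421/41^2⌋ = 0, terminating the sum). Summing: v_41(1421!) = 34 = 34.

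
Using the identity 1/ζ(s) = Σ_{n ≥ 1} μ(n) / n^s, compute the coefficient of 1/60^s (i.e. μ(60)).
μ(60) = 0

Factor n = 60 = 2^2 · 3 · 5. μ(n) = 0 if any exponent ≥ 2 (not squarefree); otherwise μ(n) = (−1)^{ω(n)} where ω(n) is the number of distinct prime factors. Applying: μ(60) = 0.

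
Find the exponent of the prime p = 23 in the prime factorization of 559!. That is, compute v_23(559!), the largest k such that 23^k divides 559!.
v_23(559!) = 25

Legendre's formula: v_p(n!) = Σ_{k ≥ 1} ⌊n / p^k⌋. For p = 23, n = 559, the terms are:
  ⌊559/23^1⌋ = ⌊559/23⌋ = 24
  ⌊559/23^2⌋ = ⌊559/529⌋ = 1
(the next term ⌊559/23^3⌋ = 0, terminating the sum). Summing: v_23(559!) = 24 + 1 = 25.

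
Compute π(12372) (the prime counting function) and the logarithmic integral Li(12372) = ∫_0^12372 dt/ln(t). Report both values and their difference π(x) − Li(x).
π(12372) = 1475;  Li(12372) ≈ 1500.64;  π(x) − Li(x) ≈ -25.64.

Direct count of primes ≤ 12372 gives π(12372) = 1475. Numerical evaluation of the logarithmic integral gives Li(12372) ≈ 1500.64. The difference π(x) − Li(x) ≈ -25.64 is typically negative for small/moderate x (Li(x) overestimates), though Littlewood's theorem shows this sign changes infinitely often.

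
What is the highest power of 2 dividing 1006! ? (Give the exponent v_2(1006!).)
v_2(1006!) = 998

Legendre's formula: v_p(n!) = Σ_{k ≥ 1} ⌊n / p^k⌋. For p = 2, n = 1006, the terms are:
  ⌊1006/2^1⌋ = ⌊1006/2⌋ = 503
  ⌊1006/2^2⌋ = ⌊1006/4⌋ = 251
  ⌊1006/2^3⌋ = ⌊1006/8⌋ = 125
  ⌊1006/2^4⌋ = ⌊1006/16⌋ = 62
  ⌊1006/2^5⌋ = ⌊1006/32⌋ = 31
  ⌊1006/2^6⌋ = ⌊1006/64⌋ = 15
  ⌊1006/2^7⌋ = ⌊1006/128⌋ = 7
  ⌊1006/2^8⌋ = ⌊1006/256⌋ = 3
  ⌊1006/2^9⌋ = ⌊1006/512⌋ = 1
(the next term ⌊1006/2^10⌋ = 0, terminating the sum). Summing: v_2(1006!) = 503 + 251 + 125 + 62 + 31 + 15 + 7 + 3 + 1 = 998.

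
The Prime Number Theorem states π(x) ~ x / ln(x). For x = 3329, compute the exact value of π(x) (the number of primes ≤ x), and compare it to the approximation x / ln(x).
π(3329) = 469;  x/ln(x) ≈ 410.46;  relative error ≈ 12.48%.

Directly count primes up to 3329: π(3329) = 469. The PNT approximation gives 3329/ln(3329) ≈ 3329/8.11043 ≈ 410.46. Relative error (π(x) − x/ln(x)) / π(x) ≈ 12.48%; the approximation is known to undercount slightly (Li(x) is a better estimate).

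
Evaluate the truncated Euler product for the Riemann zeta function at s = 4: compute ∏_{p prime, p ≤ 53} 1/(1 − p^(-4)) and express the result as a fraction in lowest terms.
∏ = 750937919501355467062347671738968589096863062629/693820677147413996973765862820413440000000000000

The primes p ≤ 53 are [2, 3, 5, 7, 11, 13, 17, 19, 23, 29, 31, 37, 41, 43, 47, 53]. For each prime, (1 − 1/p^4)^(-1) = p^4 / (p^4 − 1). The product is (1 − 1/2^4)^(-1), (1 − 1/3^4)^(-1), (1 − 1/5^4)^(-1), (1 − 1/7^4)^(-1), (1 − 1/11^4)^(-1), (1 − 1/13^4)^(-1), (1 − 1/17^4)^(-1), (1 − 1/19^4)^(-1), (1 − 1/23^4)^(-1), (1 − 1/29^4)^(-1), (1 − 1/31^4)^(-1), (1 − 1/37^4)^(-1), (1 − 1/41^4)^(-1), (1 − 1/43^4)^(-1), (1 − 1/47^4)^(-1), (1 − 1/53^4)^(-1) = ∏ p^4 / (p^4 − 1) = 750937919501355467062347671738968589096863062629/693820677147413996973765862820413440000000000000.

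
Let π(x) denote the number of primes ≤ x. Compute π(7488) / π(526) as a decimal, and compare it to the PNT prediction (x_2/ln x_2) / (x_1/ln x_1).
π(7488)/π(526) = 948/99 ≈ 9.5758;  PNT prediction ≈ 9.9978.

π(526) = 99 and π(7488) = 948, so π(7488)/π(526) ≈ 9.5758. The PNT-predicted ratio is (7488/ln(7488)) / (526/ln(526)) ≈ 9.9978. The two agree to within a few percent, as expected.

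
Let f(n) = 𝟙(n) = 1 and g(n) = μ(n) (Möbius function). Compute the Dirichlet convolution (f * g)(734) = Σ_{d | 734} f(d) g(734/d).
(𝟙 * μ)(734) = 0

Divisors of 734: [1, 2, 367, 734]. For each d | 734:
  d = 1: 𝟙(1) · μ(734/1) = 1 · 1 = 1
  d = 2: 𝟙(2) · μ(734/2) = 1 · -1 = -1
  d = 367: 𝟙(367) · μ(734/367) = 1 · -1 = -1
  d = 734: 𝟙(734) · μ(734/734) = 1 · 1 = 1
Summing: (𝟙 * μ)(734) = 1 + -1 + -1 + 1 = 0.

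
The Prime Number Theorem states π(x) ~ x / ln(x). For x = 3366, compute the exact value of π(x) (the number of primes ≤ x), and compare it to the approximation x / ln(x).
π(3366) = 474;  x/ln(x) ≈ 414.46;  relative error ≈ 12.56%.

Directly count primes up to 3366: π(3366) = 474. The PNT approximation gives 3366/ln(3366) ≈ 3366/8.12148 ≈ 414.46. Relative error (π(x) − x/ln(x)) / π(x) ≈ 12.56%; the approximation is known to undercount slightly (Li(x) is a better estimate).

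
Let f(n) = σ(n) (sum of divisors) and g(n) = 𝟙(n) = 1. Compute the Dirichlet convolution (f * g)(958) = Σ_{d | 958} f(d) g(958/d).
(σ * 𝟙)(958) = 1924

Divisors of 958: [1, 2, 479, 958]. For each d | 958:
  d = 1: σ(1) · 𝟙(958/1) = 1 · 1 = 1
  d = 2: σ(2) · 𝟙(958/2) = 3 · 1 = 3
  d = 479: σ(479) · 𝟙(958/479) = 480 · 1 = 480
  d = 958: σ(958) · 𝟙(958/958) = 1440 · 1 = 1440
Summing: (σ * 𝟙)(958) = 1 + 3 + 480 + 1440 = 1924.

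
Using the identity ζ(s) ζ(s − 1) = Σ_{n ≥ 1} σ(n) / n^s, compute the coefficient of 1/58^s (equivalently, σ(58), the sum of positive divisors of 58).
σ(58) = 90

In the product (Σ m^0/m^s)(Σ k / k^s) = Σ (Σ_{d | n} d) / n^s, the coefficient of 1/n^s is σ(n) = Σ_{d | n} d. For n = 58, divisors are [1, 2, 29, 58]; summing: σ(58) = 90.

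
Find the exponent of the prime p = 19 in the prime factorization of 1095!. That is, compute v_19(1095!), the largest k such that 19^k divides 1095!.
v_19(1095!) = 60

Legendre's formula: v_p(n!) = Σ_{k ≥ 1} ⌊n / p^k⌋. For p = 19, n = 1095, the terms are:
  ⌊1095/19^1⌋ = ⌊1095/19⌋ = 57
  ⌊1095/19^2⌋ = ⌊1095/361⌋ = 3
(the next term ⌊1095/19^3⌋ = 0, terminating the sum). Summing: v_19(1095!) = 57 + 3 = 60.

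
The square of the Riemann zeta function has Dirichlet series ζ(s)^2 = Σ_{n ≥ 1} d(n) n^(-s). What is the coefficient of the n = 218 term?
d(218) = 4

ζ(s)^2 = (Σ 1/m^s)(Σ 1/k^s). The coefficient of 1/n^s in the product is the number of ordered pairs (m, k) with mk = n, which equals d(n). For n = 218, divisors are [1, 2, 109, 218], so d(218) = 4.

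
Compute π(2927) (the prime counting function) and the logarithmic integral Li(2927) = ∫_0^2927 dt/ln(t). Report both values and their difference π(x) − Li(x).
π(2927) = 423;  Li(2927) ≈ 433.63;  π(x) − Li(x) ≈ -10.63.

Direct count of primes ≤ 2927 gives π(2927) = 423. Numerical evaluation of the logarithmic integral gives Li(2927) ≈ 433.63. The difference π(x) − Li(x) ≈ -10.63 is typically negative for small/moderate x (Li(x) overestimates), though Littlewood's theorem shows this sign changes infinitely often.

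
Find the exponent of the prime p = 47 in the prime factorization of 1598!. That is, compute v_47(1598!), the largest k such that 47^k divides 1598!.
v_47(1598!) = 34

Legendre's formula: v_p(n!) = Σ_{k ≥ 1} ⌊n / p^k⌋. For p = 47, n = 1598, the terms are:
  ⌊1598/47^1⌋ = ⌊1598/47⌋ = 34
(the next term ⌊1598/47^2⌋ = 0, terminating the sum). Summing: v_47(1598!) = 34 = 34.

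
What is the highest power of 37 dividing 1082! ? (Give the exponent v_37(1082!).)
v_37(1082!) = 29

Legendre's formula: v_p(n!) = Σ_{k ≥ 1} ⌊n / p^k⌋. For p = 37, n = 1082, the terms are:
  ⌊1082/37^1⌋ = ⌊1082/37⌋ = 29
(the next term ⌊1082/37^2⌋ = 0, terminating the sum). Summing: v_37(1082!) = 29 = 29.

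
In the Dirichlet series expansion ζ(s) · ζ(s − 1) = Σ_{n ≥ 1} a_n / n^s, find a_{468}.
σ(468) = 1274

In the product (Σ m^0/m^s)(Σ k / k^s) = Σ (Σ_{d | n} d) / n^s, the coefficient of 1/n^s is σ(n) = Σ_{d | n} d. For n = 468, divisors are [1, 2, 3, 4, 6, 9, 12, 13, 18, 26, 36, 39, 52, 78, 117, 156, 234, 468]; summing: σ(468) = 1274.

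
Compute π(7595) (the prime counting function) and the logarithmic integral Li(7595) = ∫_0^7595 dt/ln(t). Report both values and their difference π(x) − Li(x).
π(7595) = 965;  Li(7595) ≈ 981.22;  π(x) − Li(x) ≈ -16.22.

Direct count of primes ≤ 7595 gives π(7595) = 965. Numerical evaluation of the logarithmic integral gives Li(7595) ≈ 981.22. The difference π(x) − Li(x) ≈ -16.22 is typically negative for small/moderate x (Li(x) overestimates), though Littlewood's theorem shows this sign changes infinitely often.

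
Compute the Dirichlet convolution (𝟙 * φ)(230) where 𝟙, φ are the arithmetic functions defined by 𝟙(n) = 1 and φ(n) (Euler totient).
(𝟙 * φ)(230) = 230

Divisors of 230: [1, 2, 5, 10, 23, 46, 115, 230]. For each d | 230:
  d = 1: 𝟙(1) · φ(230/1) = 1 · 88 = 88
  d = 2: 𝟙(2) · φ(230/2) = 1 · 88 = 88
  d = 5: 𝟙(5) · φ(230/5) = 1 · 22 = 22
  d = 10: 𝟙(10) · φ(230/10) = 1 · 22 = 22
  d = 23: 𝟙(23) · φ(230/23) = 1 · 4 = 4
  d = 46: 𝟙(46) · φ(230/46) = 1 · 4 = 4
  d = 115: 𝟙(115) · φ(230/115) = 1 · 1 = 1
  d = 230: 𝟙(230) · φ(230/230) = 1 · 1 = 1
Summing: (𝟙 * φ)(230) = 88 + 88 + 22 + 22 + 4 + 4 + 1 + 1 = 230.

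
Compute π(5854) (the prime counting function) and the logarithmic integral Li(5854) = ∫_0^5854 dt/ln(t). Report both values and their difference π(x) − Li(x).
π(5854) = 769;  Li(5854) ≈ 783.61;  π(x) − Li(x) ≈ -14.61.

Direct count of primes ≤ 5854 gives π(5854) = 769. Numerical evaluation of the logarithmic integral gives Li(5854) ≈ 783.61. The difference π(x) − Li(x) ≈ -14.61 is typically negative for small/moderate x (Li(x) overestimates), though Littlewood's theorem shows this sign changes infinitely often.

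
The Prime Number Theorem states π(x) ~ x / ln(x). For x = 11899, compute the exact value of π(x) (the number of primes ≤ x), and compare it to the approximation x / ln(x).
π(11899) = 1425;  x/ln(x) ≈ 1267.98;  relative error ≈ 11.02%.

Directly count primes up to 11899: π(11899) = 1425. The PNT approximation gives 11899/ln(11899) ≈ 11899/9.38421 ≈ 1267.98. Relative error (π(x) − x/ln(x)) / π(x) ≈ 11.02%; the approximation is known to undercount slightly (Li(x) is a better estimate).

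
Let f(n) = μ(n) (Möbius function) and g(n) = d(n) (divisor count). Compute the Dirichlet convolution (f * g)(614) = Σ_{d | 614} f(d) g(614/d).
(μ * d)(614) = 1

Divisors of 614: [1, 2, 307, 614]. For each d | 614:
  d = 1: μ(1) · d(614/1) = 1 · 4 = 4
  d = 2: μ(2) · d(614/2) = -1 · 2 = -2
  d = 307: μ(307) · d(614/307) = -1 · 2 = -2
  d = 614: μ(614) · d(614/614) = 1 · 1 = 1
Summing: (μ * d)(614) = 4 + -2 + -2 + 1 = 1.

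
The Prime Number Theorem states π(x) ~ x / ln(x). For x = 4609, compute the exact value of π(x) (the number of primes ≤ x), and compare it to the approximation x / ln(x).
π(4609) = 623;  x/ln(x) ≈ 546.36;  relative error ≈ 12.30%.

Directly count primes up to 4609: π(4609) = 623. The PNT approximation gives 4609/ln(4609) ≈ 4609/8.43577 ≈ 546.36. Relative error (π(x) − x/ln(x)) / π(x) ≈ 12.30%; the approximation is known to undercount slightly (Li(x) is a better estimate).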